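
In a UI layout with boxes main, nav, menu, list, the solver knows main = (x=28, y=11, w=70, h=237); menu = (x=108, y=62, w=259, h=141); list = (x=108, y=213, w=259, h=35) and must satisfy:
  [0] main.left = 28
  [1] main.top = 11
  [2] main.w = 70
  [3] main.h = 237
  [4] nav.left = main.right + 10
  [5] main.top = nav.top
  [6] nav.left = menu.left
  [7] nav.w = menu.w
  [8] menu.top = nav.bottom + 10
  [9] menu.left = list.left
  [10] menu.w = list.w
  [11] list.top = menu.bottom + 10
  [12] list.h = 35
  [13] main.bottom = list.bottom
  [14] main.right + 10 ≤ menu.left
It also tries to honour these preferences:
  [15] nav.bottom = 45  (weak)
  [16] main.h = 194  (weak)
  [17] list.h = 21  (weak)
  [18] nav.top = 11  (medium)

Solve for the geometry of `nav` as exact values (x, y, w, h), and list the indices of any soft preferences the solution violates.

nav = (x=108, y=11, w=259, h=41)
violated soft preferences: 15, 16, 17

1. nav.x = 108  [nav.left = main.right + 10]
2. nav.y = 11  [main.top = nav.top]
3. nav.w = 259  [nav.w = menu.w]
4. nav.h = 41  [menu.top = nav.bottom + 10]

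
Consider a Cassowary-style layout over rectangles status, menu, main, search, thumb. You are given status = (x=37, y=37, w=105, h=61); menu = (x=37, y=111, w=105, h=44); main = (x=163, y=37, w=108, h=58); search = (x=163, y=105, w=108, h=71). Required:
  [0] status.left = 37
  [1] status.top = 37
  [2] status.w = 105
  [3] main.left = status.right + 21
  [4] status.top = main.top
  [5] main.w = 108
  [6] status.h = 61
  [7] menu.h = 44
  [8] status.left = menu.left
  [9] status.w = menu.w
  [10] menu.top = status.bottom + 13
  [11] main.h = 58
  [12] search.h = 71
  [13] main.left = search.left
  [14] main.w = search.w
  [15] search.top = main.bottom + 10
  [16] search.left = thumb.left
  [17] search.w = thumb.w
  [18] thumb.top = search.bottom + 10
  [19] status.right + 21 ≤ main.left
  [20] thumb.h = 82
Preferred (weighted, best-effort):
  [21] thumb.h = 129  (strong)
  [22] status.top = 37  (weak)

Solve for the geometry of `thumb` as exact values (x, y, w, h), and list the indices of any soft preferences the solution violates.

thumb = (x=163, y=186, w=108, h=82)
violated soft preferences: 21

1. thumb.x = 163  [search.left = thumb.left]
2. thumb.w = 108  [search.w = thumb.w]
3. thumb.y = 186  [thumb.top = search.bottom + 10]
4. thumb.h = 82  [thumb.h = 82]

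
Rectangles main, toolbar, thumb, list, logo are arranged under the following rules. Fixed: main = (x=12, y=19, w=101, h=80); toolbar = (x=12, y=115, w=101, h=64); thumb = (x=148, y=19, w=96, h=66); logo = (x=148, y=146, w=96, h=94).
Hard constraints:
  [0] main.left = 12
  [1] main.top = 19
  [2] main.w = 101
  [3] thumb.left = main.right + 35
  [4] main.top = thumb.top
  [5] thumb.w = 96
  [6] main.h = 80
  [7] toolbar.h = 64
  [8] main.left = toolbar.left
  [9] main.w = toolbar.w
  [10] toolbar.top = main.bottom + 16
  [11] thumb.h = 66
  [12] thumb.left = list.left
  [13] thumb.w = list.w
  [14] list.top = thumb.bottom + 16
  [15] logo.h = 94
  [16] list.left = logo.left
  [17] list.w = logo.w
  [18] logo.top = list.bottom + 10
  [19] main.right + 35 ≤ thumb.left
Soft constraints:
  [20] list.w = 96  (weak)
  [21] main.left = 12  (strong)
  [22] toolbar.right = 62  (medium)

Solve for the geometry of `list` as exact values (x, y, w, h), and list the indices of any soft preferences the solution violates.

list = (x=148, y=101, w=96, h=35)
violated soft preferences: 22

1. list.x = 148  [thumb.left = list.left]
2. list.w = 96  [thumb.w = list.w]
3. list.y = 101  [list.top = thumb.bottom + 16]
4. list.h = 35  [logo.top = list.bottom + 10]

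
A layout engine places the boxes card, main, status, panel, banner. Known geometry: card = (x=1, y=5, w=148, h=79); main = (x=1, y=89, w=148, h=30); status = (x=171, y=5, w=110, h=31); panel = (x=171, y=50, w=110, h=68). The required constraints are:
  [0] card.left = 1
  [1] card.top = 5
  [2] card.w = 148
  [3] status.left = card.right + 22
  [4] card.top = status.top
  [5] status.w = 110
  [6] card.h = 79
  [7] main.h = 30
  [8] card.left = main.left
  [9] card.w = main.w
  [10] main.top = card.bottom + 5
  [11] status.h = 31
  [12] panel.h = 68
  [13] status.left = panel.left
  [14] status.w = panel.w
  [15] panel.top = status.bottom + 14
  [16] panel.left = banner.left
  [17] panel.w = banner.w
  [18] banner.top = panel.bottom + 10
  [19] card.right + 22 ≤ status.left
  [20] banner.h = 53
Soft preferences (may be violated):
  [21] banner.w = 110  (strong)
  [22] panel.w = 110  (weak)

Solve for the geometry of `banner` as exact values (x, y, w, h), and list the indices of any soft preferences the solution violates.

1. banner.x = 171  [panel.left = banner.left]
2. banner.w = 110  [panel.w = banner.w]
3. banner.y = 128  [banner.top = panel.bottom + 10]
4. banner.h = 53  [banner.h = 53]

banner = (x=171, y=128, w=110, h=53)
violated soft preferences: none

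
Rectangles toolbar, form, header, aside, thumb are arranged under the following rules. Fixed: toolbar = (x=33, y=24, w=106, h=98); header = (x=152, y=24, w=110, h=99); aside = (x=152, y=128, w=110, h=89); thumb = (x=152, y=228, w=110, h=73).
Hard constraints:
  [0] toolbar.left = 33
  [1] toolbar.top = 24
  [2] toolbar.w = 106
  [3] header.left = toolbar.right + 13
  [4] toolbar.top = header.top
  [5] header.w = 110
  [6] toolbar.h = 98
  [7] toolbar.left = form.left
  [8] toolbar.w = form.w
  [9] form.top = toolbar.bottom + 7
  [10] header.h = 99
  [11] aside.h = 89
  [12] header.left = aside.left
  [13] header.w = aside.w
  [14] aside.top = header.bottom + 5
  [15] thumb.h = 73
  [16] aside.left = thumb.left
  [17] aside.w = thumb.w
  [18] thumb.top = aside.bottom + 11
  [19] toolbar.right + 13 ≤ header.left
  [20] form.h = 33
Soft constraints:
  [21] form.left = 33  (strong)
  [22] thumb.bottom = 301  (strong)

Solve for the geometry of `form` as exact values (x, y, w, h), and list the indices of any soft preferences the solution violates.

form = (x=33, y=129, w=106, h=33)
violated soft preferences: none

1. form.x = 33  [toolbar.left = form.left]
2. form.w = 106  [toolbar.w = form.w]
3. form.y = 129  [form.top = toolbar.bottom + 7]
4. form.h = 33  [form.h = 33]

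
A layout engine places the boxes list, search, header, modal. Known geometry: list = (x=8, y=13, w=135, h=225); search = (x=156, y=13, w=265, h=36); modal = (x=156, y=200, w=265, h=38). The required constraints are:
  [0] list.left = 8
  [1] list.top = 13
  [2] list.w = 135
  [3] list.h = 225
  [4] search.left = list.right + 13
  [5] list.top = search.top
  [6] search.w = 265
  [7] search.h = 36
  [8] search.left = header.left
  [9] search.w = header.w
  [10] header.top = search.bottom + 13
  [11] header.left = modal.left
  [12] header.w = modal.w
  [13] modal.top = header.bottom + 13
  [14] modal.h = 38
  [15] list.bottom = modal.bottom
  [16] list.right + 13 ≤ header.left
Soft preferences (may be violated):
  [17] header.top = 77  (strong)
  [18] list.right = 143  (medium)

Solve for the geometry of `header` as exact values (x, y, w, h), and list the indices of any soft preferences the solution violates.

1. header.x = 156  [search.left = header.left]
2. header.w = 265  [search.w = header.w]
3. header.y = 62  [header.top = search.bottom + 13]
4. header.h = 125  [modal.top = header.bottom + 13]

header = (x=156, y=62, w=265, h=125)
violated soft preferences: 17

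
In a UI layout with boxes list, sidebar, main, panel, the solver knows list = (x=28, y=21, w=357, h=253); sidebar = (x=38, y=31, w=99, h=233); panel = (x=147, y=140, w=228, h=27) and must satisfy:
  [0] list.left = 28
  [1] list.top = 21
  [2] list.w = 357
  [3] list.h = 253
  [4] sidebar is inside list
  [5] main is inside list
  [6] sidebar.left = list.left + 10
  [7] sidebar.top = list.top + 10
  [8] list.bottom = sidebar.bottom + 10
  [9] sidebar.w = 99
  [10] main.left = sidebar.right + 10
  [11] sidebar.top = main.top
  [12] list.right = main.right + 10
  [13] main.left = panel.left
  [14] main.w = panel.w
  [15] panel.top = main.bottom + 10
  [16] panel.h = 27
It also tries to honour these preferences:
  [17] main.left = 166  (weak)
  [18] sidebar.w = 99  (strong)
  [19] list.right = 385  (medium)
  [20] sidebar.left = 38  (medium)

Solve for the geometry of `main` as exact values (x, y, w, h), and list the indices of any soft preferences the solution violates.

1. main.x = 147  [main.left = sidebar.right + 10]
2. main.y = 31  [sidebar.top = main.top]
3. main.w = 228  [list.right = main.right + 10]
4. main.h = 99  [panel.top = main.bottom + 10]

main = (x=147, y=31, w=228, h=99)
violated soft preferences: 17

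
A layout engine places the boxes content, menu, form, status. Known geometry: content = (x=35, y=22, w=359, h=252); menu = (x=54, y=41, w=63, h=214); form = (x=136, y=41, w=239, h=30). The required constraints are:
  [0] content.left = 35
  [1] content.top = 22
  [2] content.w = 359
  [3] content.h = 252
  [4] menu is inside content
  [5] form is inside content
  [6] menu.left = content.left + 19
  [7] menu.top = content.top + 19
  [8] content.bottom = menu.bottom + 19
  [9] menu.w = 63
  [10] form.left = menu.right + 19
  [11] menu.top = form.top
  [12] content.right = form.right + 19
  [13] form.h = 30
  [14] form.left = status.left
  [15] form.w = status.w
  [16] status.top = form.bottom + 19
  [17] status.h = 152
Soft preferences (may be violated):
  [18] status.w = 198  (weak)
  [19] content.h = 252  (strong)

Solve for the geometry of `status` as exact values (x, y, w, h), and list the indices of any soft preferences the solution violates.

1. status.x = 136  [form.left = status.left]
2. status.w = 239  [form.w = status.w]
3. status.y = 90  [status.top = form.bottom + 19]
4. status.h = 152  [status.h = 152]

status = (x=136, y=90, w=239, h=152)
violated soft preferences: 18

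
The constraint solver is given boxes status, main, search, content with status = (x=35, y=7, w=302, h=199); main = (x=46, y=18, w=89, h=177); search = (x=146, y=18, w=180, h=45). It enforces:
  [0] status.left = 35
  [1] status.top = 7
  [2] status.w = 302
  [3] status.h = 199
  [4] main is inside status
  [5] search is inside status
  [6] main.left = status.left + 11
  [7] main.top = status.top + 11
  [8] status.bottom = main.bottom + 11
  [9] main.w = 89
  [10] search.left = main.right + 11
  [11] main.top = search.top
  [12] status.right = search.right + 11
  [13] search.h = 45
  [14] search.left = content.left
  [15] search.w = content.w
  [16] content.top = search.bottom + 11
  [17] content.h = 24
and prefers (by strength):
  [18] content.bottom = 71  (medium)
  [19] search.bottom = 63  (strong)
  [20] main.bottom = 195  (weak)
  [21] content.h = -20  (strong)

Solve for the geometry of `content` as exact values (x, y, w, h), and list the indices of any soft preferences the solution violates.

1. content.x = 146  [search.left = content.left]
2. content.w = 180  [search.w = content.w]
3. content.y = 74  [content.top = search.bottom + 11]
4. content.h = 24  [content.h = 24]

content = (x=146, y=74, w=180, h=24)
violated soft preferences: 18, 21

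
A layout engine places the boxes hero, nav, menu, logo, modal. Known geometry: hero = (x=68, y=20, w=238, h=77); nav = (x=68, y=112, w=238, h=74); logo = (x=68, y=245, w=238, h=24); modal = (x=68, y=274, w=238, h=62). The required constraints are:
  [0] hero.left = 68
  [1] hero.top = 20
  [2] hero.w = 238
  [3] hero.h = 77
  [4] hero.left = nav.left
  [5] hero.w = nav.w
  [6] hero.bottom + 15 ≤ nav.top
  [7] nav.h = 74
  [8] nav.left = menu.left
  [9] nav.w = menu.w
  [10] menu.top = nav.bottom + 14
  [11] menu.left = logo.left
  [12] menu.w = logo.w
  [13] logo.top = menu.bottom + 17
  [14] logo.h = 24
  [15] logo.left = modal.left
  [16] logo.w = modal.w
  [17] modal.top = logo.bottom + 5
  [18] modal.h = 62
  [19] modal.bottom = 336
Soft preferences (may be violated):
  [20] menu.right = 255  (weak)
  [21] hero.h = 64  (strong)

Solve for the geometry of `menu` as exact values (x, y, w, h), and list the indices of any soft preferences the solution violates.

menu = (x=68, y=200, w=238, h=28)
violated soft preferences: 20, 21

1. menu.x = 68  [nav.left = menu.left]
2. menu.w = 238  [nav.w = menu.w]
3. menu.y = 200  [menu.top = nav.bottom + 14]
4. menu.h = 28  [logo.top = menu.bottom + 17]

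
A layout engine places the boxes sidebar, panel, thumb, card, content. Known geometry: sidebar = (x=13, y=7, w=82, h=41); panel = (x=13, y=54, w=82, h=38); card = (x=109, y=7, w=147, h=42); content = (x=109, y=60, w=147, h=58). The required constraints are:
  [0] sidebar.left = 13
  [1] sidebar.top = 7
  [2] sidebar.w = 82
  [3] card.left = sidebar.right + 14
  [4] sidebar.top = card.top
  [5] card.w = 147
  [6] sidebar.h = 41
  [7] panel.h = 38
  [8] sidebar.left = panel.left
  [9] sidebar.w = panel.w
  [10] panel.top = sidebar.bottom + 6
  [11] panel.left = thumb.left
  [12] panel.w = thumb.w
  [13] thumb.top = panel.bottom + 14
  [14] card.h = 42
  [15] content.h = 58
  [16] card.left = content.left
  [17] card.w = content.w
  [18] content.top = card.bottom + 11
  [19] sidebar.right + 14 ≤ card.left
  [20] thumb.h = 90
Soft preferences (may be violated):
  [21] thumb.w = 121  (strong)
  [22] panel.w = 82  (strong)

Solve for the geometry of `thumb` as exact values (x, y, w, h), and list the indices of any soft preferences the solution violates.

thumb = (x=13, y=106, w=82, h=90)
violated soft preferences: 21

1. thumb.x = 13  [panel.left = thumb.left]
2. thumb.w = 82  [panel.w = thumb.w]
3. thumb.y = 106  [thumb.top = panel.bottom + 14]
4. thumb.h = 90  [thumb.h = 90]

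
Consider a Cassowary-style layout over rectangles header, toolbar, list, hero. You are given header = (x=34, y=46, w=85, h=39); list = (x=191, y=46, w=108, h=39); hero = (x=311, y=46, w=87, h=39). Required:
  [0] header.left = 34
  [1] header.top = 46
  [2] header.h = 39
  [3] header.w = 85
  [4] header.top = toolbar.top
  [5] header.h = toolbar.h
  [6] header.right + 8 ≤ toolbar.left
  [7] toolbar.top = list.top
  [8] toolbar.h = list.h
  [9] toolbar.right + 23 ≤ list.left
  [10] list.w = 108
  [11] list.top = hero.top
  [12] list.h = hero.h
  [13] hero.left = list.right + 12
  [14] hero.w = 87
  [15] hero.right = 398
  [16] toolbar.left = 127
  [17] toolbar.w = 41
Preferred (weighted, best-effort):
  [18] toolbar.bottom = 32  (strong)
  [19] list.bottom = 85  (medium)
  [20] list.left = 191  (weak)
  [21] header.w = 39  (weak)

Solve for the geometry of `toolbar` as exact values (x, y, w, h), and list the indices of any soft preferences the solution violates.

toolbar = (x=127, y=46, w=41, h=39)
violated soft preferences: 18, 21

1. toolbar.y = 46  [header.top = toolbar.top]
2. toolbar.h = 39  [header.h = toolbar.h]
3. toolbar.x = 127  [toolbar.left = 127]
4. toolbar.w = 41  [toolbar.w = 41]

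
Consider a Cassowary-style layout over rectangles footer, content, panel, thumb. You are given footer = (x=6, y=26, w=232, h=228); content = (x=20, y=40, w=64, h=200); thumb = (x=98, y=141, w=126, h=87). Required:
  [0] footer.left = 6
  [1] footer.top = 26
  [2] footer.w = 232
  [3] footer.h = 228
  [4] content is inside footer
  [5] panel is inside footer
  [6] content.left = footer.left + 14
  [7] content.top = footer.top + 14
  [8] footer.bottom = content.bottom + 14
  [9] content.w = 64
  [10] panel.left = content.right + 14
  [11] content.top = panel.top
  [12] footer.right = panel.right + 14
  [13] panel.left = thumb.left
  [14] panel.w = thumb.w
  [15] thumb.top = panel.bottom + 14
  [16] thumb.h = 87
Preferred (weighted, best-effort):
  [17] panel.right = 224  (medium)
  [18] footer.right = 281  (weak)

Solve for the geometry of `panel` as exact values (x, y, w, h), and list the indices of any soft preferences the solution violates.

1. panel.x = 98  [panel.left = content.right + 14]
2. panel.y = 40  [content.top = panel.top]
3. panel.w = 126  [footer.right = panel.right + 14]
4. panel.h = 87  [thumb.top = panel.bottom + 14]

panel = (x=98, y=40, w=126, h=87)
violated soft preferences: 18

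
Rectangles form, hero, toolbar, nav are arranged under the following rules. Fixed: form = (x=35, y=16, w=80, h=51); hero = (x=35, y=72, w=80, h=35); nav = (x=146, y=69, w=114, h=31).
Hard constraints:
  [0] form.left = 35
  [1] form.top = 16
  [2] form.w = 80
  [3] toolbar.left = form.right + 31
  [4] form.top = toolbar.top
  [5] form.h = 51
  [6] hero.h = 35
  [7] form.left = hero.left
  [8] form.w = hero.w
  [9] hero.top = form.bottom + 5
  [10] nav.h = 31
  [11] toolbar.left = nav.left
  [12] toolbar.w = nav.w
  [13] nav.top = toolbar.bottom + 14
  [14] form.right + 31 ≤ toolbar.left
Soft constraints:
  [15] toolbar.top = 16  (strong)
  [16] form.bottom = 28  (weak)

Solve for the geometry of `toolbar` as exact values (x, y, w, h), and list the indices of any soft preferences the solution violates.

toolbar = (x=146, y=16, w=114, h=39)
violated soft preferences: 16

1. toolbar.x = 146  [toolbar.left = form.right + 31]
2. toolbar.y = 16  [form.top = toolbar.top]
3. toolbar.w = 114  [toolbar.w = nav.w]
4. toolbar.h = 39  [nav.top = toolbar.bottom + 14]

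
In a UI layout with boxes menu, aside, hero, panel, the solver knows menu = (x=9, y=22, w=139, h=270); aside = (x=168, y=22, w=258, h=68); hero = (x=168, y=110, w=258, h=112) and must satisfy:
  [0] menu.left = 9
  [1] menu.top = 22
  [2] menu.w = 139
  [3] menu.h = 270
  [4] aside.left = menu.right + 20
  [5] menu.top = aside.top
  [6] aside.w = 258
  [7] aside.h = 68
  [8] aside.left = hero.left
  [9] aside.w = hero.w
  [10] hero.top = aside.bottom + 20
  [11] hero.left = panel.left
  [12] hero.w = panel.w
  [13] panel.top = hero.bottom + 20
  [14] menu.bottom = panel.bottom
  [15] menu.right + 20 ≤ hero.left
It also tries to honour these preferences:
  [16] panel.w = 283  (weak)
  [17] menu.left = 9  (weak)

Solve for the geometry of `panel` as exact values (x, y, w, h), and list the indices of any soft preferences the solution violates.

panel = (x=168, y=242, w=258, h=50)
violated soft preferences: 16

1. panel.x = 168  [hero.left = panel.left]
2. panel.w = 258  [hero.w = panel.w]
3. panel.y = 242  [panel.top = hero.bottom + 20]
4. panel.h = 50  [menu.bottom = panel.bottom]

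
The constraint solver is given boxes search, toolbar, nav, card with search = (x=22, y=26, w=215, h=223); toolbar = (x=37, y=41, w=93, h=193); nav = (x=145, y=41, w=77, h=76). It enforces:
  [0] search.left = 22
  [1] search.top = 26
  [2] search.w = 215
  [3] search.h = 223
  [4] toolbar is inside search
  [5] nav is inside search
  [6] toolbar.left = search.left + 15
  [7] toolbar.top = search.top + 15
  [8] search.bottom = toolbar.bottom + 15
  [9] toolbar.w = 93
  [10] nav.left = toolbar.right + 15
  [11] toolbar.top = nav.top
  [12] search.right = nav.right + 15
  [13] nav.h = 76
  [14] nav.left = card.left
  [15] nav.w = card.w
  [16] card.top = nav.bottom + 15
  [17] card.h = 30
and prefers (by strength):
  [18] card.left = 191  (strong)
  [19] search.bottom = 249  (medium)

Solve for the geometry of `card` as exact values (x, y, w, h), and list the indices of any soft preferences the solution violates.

card = (x=145, y=132, w=77, h=30)
violated soft preferences: 18

1. card.x = 145  [nav.left = card.left]
2. card.w = 77  [nav.w = card.w]
3. card.y = 132  [card.top = nav.bottom + 15]
4. card.h = 30  [card.h = 30]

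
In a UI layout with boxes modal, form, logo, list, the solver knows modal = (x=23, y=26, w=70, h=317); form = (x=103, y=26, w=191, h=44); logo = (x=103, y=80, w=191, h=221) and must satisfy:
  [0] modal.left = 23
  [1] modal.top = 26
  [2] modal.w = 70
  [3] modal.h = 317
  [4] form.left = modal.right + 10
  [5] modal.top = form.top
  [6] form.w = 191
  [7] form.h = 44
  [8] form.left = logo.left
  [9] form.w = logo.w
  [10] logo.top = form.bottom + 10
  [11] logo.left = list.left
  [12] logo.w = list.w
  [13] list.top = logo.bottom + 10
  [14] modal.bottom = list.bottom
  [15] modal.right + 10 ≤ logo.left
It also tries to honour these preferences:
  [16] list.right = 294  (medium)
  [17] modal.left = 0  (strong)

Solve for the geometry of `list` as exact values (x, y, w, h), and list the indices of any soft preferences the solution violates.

1. list.x = 103  [logo.left = list.left]
2. list.w = 191  [logo.w = list.w]
3. list.y = 311  [list.top = logo.bottom + 10]
4. list.h = 32  [modal.bottom = list.bottom]

list = (x=103, y=311, w=191, h=32)
violated soft preferences: 17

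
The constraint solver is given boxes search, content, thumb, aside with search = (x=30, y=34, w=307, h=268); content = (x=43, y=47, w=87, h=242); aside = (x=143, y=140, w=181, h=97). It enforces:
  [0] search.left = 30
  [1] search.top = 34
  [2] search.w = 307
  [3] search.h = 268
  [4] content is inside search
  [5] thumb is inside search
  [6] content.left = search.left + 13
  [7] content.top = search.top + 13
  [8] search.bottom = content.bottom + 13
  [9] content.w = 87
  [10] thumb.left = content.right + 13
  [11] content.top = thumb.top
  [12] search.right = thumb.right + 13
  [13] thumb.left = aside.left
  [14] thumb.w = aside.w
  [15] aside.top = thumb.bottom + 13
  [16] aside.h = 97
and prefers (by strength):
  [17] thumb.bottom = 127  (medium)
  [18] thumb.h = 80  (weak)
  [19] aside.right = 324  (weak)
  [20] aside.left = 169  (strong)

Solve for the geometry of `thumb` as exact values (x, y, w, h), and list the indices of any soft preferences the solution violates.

1. thumb.x = 143  [thumb.left = content.right + 13]
2. thumb.y = 47  [content.top = thumb.top]
3. thumb.w = 181  [search.right = thumb.right + 13]
4. thumb.h = 80  [aside.top = thumb.bottom + 13]

thumb = (x=143, y=47, w=181, h=80)
violated soft preferences: 20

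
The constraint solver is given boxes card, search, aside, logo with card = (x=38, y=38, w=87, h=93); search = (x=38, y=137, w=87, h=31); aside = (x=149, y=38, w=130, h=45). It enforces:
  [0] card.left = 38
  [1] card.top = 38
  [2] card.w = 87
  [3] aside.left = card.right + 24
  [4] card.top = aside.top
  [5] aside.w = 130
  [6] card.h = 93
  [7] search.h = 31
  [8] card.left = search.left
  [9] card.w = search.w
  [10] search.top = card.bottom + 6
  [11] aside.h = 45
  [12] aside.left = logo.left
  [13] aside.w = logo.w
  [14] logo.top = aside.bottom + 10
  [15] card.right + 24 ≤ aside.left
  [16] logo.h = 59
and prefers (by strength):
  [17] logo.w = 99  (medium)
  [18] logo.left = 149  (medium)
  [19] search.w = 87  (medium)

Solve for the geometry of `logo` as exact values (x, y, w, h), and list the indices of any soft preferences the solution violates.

1. logo.x = 149  [aside.left = logo.left]
2. logo.w = 130  [aside.w = logo.w]
3. logo.y = 93  [logo.top = aside.bottom + 10]
4. logo.h = 59  [logo.h = 59]

logo = (x=149, y=93, w=130, h=59)
violated soft preferences: 17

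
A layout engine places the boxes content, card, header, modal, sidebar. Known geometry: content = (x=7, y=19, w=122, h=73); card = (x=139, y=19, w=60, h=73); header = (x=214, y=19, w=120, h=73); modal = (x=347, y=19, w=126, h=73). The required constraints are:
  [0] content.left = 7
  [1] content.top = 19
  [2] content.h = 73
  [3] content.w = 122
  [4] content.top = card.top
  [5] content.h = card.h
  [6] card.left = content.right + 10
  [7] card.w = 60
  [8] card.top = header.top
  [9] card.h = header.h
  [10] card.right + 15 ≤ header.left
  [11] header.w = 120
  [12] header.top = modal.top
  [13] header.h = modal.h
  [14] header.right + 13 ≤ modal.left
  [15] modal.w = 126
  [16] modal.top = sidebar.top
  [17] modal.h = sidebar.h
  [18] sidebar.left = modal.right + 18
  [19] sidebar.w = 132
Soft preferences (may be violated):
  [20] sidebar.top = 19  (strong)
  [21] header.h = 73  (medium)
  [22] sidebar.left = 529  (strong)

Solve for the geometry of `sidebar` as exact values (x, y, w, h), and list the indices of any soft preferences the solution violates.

1. sidebar.y = 19  [modal.top = sidebar.top]
2. sidebar.h = 73  [modal.h = sidebar.h]
3. sidebar.x = 491  [sidebar.left = modal.right + 18]
4. sidebar.w = 132  [sidebar.w = 132]

sidebar = (x=491, y=19, w=132, h=73)
violated soft preferences: 22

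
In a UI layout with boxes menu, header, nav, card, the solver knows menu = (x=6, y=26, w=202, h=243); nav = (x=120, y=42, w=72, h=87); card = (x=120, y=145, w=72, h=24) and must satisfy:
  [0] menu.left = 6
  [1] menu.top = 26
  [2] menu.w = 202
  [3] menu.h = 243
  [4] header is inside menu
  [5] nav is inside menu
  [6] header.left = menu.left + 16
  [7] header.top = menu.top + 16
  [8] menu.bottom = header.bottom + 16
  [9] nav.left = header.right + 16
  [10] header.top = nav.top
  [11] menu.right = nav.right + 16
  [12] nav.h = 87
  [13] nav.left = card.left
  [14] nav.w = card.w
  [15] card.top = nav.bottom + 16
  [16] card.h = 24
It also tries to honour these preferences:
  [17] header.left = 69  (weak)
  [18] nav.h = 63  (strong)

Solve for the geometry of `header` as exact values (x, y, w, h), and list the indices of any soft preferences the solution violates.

1. header.x = 22  [header.left = menu.left + 16]
2. header.y = 42  [header.top = menu.top + 16]
3. header.h = 211  [menu.bottom = header.bottom + 16]
4. header.w = 82  [nav.left = header.right + 16]

header = (x=22, y=42, w=82, h=211)
violated soft preferences: 17, 18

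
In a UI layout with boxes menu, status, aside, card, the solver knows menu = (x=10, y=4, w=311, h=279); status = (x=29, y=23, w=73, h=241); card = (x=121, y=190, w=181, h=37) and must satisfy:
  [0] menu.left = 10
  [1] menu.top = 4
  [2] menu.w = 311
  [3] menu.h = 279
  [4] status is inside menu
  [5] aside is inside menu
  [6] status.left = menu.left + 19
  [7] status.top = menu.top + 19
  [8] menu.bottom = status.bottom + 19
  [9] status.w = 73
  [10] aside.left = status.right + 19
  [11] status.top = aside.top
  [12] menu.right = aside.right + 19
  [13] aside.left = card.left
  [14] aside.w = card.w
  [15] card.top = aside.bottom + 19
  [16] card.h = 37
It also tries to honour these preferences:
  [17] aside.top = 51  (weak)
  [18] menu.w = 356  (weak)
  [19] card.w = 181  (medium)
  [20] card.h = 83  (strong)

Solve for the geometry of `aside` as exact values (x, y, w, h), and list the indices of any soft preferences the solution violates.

aside = (x=121, y=23, w=181, h=148)
violated soft preferences: 17, 18, 20

1. aside.x = 121  [aside.left = status.right + 19]
2. aside.y = 23  [status.top = aside.top]
3. aside.w = 181  [menu.right = aside.right + 19]
4. aside.h = 148  [card.top = aside.bottom + 19]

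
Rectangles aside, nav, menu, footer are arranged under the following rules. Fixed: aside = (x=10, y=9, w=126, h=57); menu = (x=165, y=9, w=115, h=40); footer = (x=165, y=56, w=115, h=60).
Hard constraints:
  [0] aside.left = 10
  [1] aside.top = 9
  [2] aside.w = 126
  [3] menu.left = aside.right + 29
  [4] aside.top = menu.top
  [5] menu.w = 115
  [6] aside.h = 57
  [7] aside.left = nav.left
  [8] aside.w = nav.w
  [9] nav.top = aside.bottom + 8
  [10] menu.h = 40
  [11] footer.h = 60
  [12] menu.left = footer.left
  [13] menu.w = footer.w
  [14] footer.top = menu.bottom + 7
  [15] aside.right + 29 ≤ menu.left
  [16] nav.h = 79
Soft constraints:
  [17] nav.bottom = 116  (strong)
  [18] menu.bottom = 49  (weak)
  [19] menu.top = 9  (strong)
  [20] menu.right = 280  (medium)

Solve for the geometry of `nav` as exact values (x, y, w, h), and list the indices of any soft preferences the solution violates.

1. nav.x = 10  [aside.left = nav.left]
2. nav.w = 126  [aside.w = nav.w]
3. nav.y = 74  [nav.top = aside.bottom + 8]
4. nav.h = 79  [nav.h = 79]

nav = (x=10, y=74, w=126, h=79)
violated soft preferences: 17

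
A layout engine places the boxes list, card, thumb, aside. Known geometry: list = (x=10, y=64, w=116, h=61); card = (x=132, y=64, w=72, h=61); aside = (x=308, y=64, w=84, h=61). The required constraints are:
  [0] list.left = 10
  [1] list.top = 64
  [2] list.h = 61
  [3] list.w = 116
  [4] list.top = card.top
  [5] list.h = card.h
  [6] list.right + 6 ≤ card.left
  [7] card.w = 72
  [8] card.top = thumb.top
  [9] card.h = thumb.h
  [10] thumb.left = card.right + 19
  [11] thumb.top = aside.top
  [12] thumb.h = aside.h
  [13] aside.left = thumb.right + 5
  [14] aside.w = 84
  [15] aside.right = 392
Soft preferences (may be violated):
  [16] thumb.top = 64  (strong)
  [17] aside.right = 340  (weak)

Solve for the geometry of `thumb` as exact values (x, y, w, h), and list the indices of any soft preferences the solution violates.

thumb = (x=223, y=64, w=80, h=61)
violated soft preferences: 17

1. thumb.y = 64  [card.top = thumb.top]
2. thumb.h = 61  [card.h = thumb.h]
3. thumb.x = 223  [thumb.left = card.right + 19]
4. thumb.w = 80  [aside.left = thumb.right + 5]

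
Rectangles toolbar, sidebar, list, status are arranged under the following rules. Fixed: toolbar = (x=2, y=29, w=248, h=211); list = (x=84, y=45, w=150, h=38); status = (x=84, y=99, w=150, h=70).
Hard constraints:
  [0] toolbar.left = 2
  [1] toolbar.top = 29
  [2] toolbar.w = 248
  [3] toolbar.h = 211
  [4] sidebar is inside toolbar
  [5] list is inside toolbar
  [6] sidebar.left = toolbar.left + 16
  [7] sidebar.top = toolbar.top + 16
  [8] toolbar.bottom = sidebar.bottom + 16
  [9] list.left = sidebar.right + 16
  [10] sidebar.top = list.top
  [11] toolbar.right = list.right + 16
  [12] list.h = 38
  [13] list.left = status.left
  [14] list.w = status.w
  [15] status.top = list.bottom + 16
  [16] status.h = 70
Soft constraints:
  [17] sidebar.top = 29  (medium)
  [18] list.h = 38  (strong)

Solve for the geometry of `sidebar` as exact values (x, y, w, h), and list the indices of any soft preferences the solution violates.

sidebar = (x=18, y=45, w=50, h=179)
violated soft preferences: 17

1. sidebar.x = 18  [sidebar.left = toolbar.left + 16]
2. sidebar.y = 45  [sidebar.top = toolbar.top + 16]
3. sidebar.h = 179  [toolbar.bottom = sidebar.bottom + 16]
4. sidebar.w = 50  [list.left = sidebar.right + 16]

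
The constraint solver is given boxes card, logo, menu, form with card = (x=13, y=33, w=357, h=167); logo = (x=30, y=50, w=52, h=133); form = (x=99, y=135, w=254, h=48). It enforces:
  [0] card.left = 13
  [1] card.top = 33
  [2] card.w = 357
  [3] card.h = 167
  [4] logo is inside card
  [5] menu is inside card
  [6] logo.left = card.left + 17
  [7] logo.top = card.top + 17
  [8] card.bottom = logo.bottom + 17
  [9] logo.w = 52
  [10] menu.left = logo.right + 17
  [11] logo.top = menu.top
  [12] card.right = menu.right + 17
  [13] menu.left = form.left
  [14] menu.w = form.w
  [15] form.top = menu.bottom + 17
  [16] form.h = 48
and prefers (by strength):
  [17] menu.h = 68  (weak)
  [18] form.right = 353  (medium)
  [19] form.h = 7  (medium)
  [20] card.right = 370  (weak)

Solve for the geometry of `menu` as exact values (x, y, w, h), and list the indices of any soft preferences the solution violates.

1. menu.x = 99  [menu.left = logo.right + 17]
2. menu.y = 50  [logo.top = menu.top]
3. menu.w = 254  [card.right = menu.right + 17]
4. menu.h = 68  [form.top = menu.bottom + 17]

menu = (x=99, y=50, w=254, h=68)
violated soft preferences: 19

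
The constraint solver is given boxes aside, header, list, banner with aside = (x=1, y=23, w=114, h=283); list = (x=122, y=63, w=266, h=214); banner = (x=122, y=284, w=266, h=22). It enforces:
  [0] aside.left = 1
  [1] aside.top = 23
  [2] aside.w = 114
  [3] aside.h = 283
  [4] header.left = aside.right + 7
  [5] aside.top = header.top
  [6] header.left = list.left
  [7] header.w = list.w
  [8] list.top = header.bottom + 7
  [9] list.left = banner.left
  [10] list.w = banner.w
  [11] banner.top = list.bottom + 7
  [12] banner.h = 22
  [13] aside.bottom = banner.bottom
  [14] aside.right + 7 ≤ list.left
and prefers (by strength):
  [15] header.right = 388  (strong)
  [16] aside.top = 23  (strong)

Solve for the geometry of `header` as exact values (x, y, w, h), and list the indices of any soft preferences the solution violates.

1. header.x = 122  [header.left = aside.right + 7]
2. header.y = 23  [aside.top = header.top]
3. header.w = 266  [header.w = list.w]
4. header.h = 33  [list.top = header.bottom + 7]

header = (x=122, y=23, w=266, h=33)
violated soft preferences: none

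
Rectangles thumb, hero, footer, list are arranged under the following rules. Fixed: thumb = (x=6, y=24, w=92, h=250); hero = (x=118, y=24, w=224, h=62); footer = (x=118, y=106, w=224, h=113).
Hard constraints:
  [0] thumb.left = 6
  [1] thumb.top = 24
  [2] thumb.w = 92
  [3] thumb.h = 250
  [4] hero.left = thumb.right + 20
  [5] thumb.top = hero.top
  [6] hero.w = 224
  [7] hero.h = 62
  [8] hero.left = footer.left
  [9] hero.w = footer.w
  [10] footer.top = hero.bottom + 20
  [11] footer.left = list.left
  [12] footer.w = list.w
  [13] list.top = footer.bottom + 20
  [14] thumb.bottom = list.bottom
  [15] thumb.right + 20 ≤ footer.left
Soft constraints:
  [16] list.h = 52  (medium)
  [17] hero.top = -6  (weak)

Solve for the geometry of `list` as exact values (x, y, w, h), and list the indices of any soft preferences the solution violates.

list = (x=118, y=239, w=224, h=35)
violated soft preferences: 16, 17

1. list.x = 118  [footer.left = list.left]
2. list.w = 224  [footer.w = list.w]
3. list.y = 239  [list.top = footer.bottom + 20]
4. list.h = 35  [thumb.bottom = list.bottom]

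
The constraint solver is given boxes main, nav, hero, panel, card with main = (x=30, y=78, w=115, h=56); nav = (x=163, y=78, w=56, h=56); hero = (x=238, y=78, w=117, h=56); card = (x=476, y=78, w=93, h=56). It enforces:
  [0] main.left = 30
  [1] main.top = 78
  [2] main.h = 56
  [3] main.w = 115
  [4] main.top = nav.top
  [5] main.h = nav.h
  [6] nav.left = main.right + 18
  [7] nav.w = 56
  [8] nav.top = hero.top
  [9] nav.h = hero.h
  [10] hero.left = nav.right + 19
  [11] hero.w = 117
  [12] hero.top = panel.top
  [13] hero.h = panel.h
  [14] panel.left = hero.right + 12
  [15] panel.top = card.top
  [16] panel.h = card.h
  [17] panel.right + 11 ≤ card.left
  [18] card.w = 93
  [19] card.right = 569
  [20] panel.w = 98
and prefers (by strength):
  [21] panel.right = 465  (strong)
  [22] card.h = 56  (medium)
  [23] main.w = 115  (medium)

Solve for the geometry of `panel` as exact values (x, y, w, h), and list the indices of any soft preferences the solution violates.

panel = (x=367, y=78, w=98, h=56)
violated soft preferences: none

1. panel.y = 78  [hero.top = panel.top]
2. panel.h = 56  [hero.h = panel.h]
3. panel.x = 367  [panel.left = hero.right + 12]
4. panel.w = 98  [panel.w = 98]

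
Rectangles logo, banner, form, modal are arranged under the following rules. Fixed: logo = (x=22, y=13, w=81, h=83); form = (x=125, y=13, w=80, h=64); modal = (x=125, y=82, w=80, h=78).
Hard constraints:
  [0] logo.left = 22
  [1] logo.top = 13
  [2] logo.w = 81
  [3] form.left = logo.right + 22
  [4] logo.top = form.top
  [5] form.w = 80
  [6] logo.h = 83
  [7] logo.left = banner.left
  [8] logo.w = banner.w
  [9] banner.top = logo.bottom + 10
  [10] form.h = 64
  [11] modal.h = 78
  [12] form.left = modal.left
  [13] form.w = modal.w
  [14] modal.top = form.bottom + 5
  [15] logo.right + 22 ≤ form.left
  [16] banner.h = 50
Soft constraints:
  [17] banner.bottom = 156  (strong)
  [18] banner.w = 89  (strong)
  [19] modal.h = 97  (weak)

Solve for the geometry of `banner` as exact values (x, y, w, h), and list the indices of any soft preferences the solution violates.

banner = (x=22, y=106, w=81, h=50)
violated soft preferences: 18, 19

1. banner.x = 22  [logo.left = banner.left]
2. banner.w = 81  [logo.w = banner.w]
3. banner.y = 106  [banner.top = logo.bottom + 10]
4. banner.h = 50  [banner.h = 50]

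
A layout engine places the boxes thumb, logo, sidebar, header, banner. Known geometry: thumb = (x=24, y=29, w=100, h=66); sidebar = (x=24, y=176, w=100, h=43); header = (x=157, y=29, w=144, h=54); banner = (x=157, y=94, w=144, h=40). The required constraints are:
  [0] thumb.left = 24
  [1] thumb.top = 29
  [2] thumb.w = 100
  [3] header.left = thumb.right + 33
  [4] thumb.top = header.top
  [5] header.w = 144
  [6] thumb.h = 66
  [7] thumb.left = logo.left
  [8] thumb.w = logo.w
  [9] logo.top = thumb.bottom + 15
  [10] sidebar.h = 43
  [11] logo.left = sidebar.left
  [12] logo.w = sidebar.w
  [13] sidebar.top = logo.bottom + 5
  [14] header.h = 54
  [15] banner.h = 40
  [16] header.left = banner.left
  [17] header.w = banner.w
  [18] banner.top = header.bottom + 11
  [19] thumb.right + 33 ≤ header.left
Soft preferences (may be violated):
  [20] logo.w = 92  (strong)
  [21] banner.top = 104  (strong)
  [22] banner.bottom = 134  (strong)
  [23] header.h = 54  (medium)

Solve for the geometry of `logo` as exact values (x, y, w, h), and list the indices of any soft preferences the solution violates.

1. logo.x = 24  [thumb.left = logo.left]
2. logo.w = 100  [thumb.w = logo.w]
3. logo.y = 110  [logo.top = thumb.bottom + 15]
4. logo.h = 61  [sidebar.top = logo.bottom + 5]

logo = (x=24, y=110, w=100, h=61)
violated soft preferences: 20, 21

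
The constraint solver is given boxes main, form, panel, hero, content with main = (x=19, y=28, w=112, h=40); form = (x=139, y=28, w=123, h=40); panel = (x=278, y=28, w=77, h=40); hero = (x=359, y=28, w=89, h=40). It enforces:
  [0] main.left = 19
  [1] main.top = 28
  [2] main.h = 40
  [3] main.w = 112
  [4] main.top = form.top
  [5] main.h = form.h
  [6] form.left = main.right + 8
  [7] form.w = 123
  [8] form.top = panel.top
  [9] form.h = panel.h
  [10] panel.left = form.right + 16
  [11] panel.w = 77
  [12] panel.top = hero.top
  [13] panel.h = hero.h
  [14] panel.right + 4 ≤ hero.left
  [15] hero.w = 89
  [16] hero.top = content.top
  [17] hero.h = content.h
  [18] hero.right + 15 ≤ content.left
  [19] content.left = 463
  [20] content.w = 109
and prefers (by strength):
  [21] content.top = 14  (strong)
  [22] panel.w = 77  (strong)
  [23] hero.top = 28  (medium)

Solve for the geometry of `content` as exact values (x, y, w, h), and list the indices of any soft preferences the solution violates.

1. content.y = 28  [hero.top = content.top]
2. content.h = 40  [hero.h = content.h]
3. content.x = 463  [content.left = 463]
4. content.w = 109  [content.w = 109]

content = (x=463, y=28, w=109, h=40)
violated soft preferences: 21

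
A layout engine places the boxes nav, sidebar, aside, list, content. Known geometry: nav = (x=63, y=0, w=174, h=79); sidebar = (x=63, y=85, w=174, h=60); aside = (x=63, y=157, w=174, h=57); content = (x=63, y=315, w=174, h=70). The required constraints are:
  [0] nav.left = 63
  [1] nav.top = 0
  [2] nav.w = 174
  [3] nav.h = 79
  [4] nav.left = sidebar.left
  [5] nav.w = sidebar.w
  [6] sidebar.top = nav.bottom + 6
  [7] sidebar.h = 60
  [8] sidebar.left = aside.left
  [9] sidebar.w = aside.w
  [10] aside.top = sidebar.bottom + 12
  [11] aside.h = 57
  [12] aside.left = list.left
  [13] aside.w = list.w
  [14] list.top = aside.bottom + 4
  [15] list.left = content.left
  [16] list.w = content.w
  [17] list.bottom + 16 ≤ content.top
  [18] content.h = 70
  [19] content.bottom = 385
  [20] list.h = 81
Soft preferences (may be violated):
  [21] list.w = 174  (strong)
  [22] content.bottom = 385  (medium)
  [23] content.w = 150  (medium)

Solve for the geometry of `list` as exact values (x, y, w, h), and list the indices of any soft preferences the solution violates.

1. list.x = 63  [aside.left = list.left]
2. list.w = 174  [aside.w = list.w]
3. list.y = 218  [list.top = aside.bottom + 4]
4. list.h = 81  [list.h = 81]

list = (x=63, y=218, w=174, h=81)
violated soft preferences: 23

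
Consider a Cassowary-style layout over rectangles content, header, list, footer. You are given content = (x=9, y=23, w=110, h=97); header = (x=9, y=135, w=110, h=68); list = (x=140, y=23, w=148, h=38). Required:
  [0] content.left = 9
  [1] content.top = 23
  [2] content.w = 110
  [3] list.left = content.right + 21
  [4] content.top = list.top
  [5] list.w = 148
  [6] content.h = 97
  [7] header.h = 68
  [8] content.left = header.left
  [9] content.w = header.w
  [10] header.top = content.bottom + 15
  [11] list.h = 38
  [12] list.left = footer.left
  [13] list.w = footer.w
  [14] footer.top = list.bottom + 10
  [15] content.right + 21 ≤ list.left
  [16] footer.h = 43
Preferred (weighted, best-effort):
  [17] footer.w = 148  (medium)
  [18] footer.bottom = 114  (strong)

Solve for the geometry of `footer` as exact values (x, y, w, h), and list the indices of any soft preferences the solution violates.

footer = (x=140, y=71, w=148, h=43)
violated soft preferences: none

1. footer.x = 140  [list.left = footer.left]
2. footer.w = 148  [list.w = footer.w]
3. footer.y = 71  [footer.top = list.bottom + 10]
4. footer.h = 43  [footer.h = 43]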